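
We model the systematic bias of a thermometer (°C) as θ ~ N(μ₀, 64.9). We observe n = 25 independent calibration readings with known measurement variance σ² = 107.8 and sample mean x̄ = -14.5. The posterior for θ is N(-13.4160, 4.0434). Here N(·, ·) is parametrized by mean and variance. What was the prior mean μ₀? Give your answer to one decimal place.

μ₀ = 2.9

The posterior mean is a precision-weighted average: μ_n = (τ₀μ₀ + τ_data·x̄)/(τ₀+τ_data), with τ₀=1/σ₀² and τ_data=n/σ².
Here τ₀ = 1/64.9 = 0.015408 and τ_data = 25/107.8 = 0.231911, so τ_n = 0.247319.
Rearranging for μ₀: μ₀ = (μ_n·τ_n − τ_data·x̄)/τ₀ = (-13.4160·0.247319 − 0.231911·-14.5) / 0.015408 = 0.044678/0.015408 ≈ 2.9.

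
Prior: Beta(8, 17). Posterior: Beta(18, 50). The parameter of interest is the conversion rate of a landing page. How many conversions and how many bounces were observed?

10 conversions and 33 bounces

Beta is conjugate to the binomial likelihood: posterior = Beta(a+s, b+f).
So s = 18 − 8 = 10 and f = 50 − 17 = 33.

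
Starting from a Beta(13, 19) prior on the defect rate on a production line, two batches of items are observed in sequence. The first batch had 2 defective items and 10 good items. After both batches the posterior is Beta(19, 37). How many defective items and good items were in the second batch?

Because Beta–binomial updating is additive in the counts, the combined data contributed (α_post−α_prior, β_post−β_prior) successes and failures.
Total across both batches: 19−13=6 defective items, 37−19=18 good items.
Subtract the first batch: 6−2=4 defective items and 18−10=8 good items.

4 defective items and 8 good items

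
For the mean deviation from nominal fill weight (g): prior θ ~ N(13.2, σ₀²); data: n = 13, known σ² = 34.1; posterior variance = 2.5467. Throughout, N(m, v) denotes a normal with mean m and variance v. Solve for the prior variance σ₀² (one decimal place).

σ₀² = 87.5

Posterior precision equals prior precision plus data precision: 1/σ_n² = 1/σ₀² + n/σ².
So 1/σ₀² = 1/2.5467 − 13/34.1 = 0.392665 − 0.381232 = 0.011433.
Hence σ₀² = 1/0.011433 ≈ 87.5.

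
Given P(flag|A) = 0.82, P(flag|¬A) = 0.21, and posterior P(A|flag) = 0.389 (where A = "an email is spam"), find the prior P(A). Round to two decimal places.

P(A) = 0.14

In odds form, posterior odds = prior odds × likelihood ratio, so prior odds = posterior odds ÷ LR.
Posterior odds = 0.389/(1−0.389) = 0.6367. LR = 0.82/0.21 = 3.9048.
Prior odds = 0.6367/3.9048 = 0.1631, so P(A) = 0.1631/(1+0.1631) ≈ 0.14.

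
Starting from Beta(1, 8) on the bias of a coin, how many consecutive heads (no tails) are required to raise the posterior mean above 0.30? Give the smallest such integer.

k = 3

After k heads and 0 tails the posterior is Beta(1+k, 8), with mean (1+k)/(1+8+k).
Set (1+k)/(9+k) > 0.30 and solve: k > (0.30·9 − 1)/(1 − 0.30) = 2.429.
The smallest integer exceeding 2.429 is 3, and checking k=3: (4)/(12) = 0.3333 > 0.30.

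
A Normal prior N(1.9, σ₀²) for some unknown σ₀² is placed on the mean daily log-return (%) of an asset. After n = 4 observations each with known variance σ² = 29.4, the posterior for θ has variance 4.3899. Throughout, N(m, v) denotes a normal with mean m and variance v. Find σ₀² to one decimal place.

Posterior precision equals prior precision plus data precision: 1/σ_n² = 1/σ₀² + n/σ².
So 1/σ₀² = 1/4.3899 − 4/29.4 = 0.227796 − 0.136054 = 0.091742.
Hence σ₀² = 1/0.091742 ≈ 10.9.

σ₀² = 10.9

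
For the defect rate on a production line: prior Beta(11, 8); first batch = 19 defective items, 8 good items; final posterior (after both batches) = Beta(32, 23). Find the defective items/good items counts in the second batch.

Because Beta–binomial updating is additive in the counts, the combined data contributed (α_post−α_prior, β_post−β_prior) successes and failures.
Total across both batches: 32−11=21 defective items, 23−8=15 good items.
Subtract the first batch: 21−19=2 defective items and 15−8=7 good items.

2 defective items and 7 good items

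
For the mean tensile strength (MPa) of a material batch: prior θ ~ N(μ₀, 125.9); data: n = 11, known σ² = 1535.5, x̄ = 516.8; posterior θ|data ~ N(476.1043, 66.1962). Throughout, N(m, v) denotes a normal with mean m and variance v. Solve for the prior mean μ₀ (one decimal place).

With known observation variance, the Normal–Normal posterior has precision τ_n = τ₀ + n/σ² and mean μ_n = (τ₀μ₀ + (n/σ²)x̄)/τ_n.
Here τ₀ = 1/125.9 = 0.007943 and τ_data = 11/1535.5 = 0.007164, so τ_n = 0.015107.
Rearranging for μ₀: μ₀ = (μ_n·τ_n − τ_data·x̄)/τ₀ = (476.1043·0.015107 − 0.007164·516.8) / 0.007943 = 3.490152/0.007943 ≈ 439.4.

μ₀ = 439.4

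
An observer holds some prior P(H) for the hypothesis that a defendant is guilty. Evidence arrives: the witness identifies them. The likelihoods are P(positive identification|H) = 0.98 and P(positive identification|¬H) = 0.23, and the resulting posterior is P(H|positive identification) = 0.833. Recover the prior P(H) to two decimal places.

P(H) = 0.54

In odds form, posterior odds = prior odds × likelihood ratio, so prior odds = posterior odds ÷ LR.
Posterior odds = 0.833/(1−0.833) = 4.9880. LR = 0.98/0.23 = 4.2609.
Prior odds = 4.9880/4.2609 = 1.1706, so P(H) = 1.1706/(1+1.1706) ≈ 0.54.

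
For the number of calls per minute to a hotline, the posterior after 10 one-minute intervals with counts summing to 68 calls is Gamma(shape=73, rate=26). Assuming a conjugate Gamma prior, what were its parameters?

Gamma(shape=5, rate=16)

Gamma–Poisson conjugacy: posterior shape = α + Σxᵢ, posterior rate = β + n.
So α = 73 − 68 = 5 and β = 26 − 10 = 16.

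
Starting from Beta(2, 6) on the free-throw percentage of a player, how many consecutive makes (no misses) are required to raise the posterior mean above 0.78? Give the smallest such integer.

After k makes and 0 misses the posterior is Beta(2+k, 6), with mean (2+k)/(2+6+k).
Set (2+k)/(8+k) > 0.78 and solve: k > (0.78·8 − 2)/(1 − 0.78) = 19.273.
The smallest integer exceeding 19.273 is 20.

k = 20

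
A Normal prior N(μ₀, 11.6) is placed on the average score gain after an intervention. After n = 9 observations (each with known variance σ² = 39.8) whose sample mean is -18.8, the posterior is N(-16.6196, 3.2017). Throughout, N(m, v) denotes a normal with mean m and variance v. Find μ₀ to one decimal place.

With known observation variance, the Normal–Normal posterior has precision τ_n = τ₀ + n/σ² and mean μ_n = (τ₀μ₀ + (n/σ²)x̄)/τ_n.
Here τ₀ = 1/11.6 = 0.086207 and τ_data = 9/39.8 = 0.226131, so τ_n = 0.312338.
Rearranging for μ₀: μ₀ = (μ_n·τ_n − τ_data·x̄)/τ₀ = (-16.6196·0.312338 − 0.226131·-18.8) / 0.086207 = -0.939670/0.086207 ≈ -10.9.

μ₀ = -10.9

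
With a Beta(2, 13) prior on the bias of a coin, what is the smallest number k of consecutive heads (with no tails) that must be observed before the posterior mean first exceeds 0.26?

k = 3

After k heads and 0 tails the posterior is Beta(2+k, 13), with mean (2+k)/(2+13+k).
Set (2+k)/(15+k) > 0.26 and solve: k > (0.26·15 − 2)/(1 − 0.26) = 2.568.
The smallest integer exceeding 2.568 is 3, and checking k=3: (5)/(18) = 0.2778 > 0.26.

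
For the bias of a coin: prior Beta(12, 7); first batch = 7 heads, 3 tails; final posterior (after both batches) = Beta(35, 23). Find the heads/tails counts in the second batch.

16 heads and 13 tails

Sequential conjugate updates are equivalent to a single update on the pooled data, so total successes = posterior α − prior α and total failures = posterior β − prior β.
Total across both batches: 35−12=23 heads, 23−7=16 tails.
Subtract the first batch: 23−7=16 heads and 16−3=13 tails.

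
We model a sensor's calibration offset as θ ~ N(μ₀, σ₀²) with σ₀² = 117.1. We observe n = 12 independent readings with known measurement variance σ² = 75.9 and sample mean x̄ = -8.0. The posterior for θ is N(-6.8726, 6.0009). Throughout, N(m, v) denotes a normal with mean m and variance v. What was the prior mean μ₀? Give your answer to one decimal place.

μ₀ = 14.0

The posterior mean is a precision-weighted average: μ_n = (τ₀μ₀ + τ_data·x̄)/(τ₀+τ_data), with τ₀=1/σ₀² and τ_data=n/σ².
Here τ₀ = 1/117.1 = 0.008540 and τ_data = 12/75.9 = 0.158103, so τ_n = 0.166643.
Rearranging for μ₀: μ₀ = (μ_n·τ_n − τ_data·x̄)/τ₀ = (-6.8726·0.166643 − 0.158103·-8.0) / 0.008540 = 0.119553/0.008540 ≈ 14.0.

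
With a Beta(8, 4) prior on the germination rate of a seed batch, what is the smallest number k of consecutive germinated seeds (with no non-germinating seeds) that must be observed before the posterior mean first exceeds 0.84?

After k germinated seeds and 0 non-germinating seeds the posterior is Beta(8+k, 4), with mean (8+k)/(8+4+k).
Set (8+k)/(12+k) > 0.84 and solve: k > (0.84·12 − 8)/(1 − 0.84) = 13.000.
The smallest integer exceeding 13.000 is 14, and checking k=14: (22)/(26) = 0.8462 > 0.84.

k = 14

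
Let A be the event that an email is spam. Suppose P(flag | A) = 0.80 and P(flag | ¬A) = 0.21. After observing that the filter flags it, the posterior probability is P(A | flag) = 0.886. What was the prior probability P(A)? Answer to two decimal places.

In odds form, posterior odds = prior odds × likelihood ratio, so prior odds = posterior odds ÷ LR.
Posterior odds = 0.886/(1−0.886) = 7.7719. LR = 0.80/0.21 = 3.8095.
Prior odds = 7.7719/3.8095 = 2.0401, so P(A) = 2.0401/(1+2.0401) ≈ 0.67.

P(A) = 0.67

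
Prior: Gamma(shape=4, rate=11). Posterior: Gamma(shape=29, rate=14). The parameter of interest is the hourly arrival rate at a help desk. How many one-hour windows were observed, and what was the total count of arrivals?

n = 3 one-hour windows with total 25 arrivals

Gamma–Poisson conjugacy: posterior shape = α + Σxᵢ, posterior rate = β + n.
Matching: Σxᵢ = 29 − 4 = 25 and n = 14 − 11 = 3.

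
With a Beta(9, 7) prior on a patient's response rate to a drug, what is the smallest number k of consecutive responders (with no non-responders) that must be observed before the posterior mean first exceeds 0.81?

k = 21

After k responders and 0 non-responders the posterior is Beta(9+k, 7), with mean (9+k)/(9+7+k).
Set (9+k)/(16+k) > 0.81 and solve: k > (0.81·16 − 9)/(1 − 0.81) = 20.842.
The smallest integer exceeding 20.842 is 21.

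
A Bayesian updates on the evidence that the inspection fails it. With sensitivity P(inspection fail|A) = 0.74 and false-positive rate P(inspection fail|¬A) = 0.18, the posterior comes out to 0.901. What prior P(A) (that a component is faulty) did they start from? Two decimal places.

P(A) = 0.69

In odds form, posterior odds = prior odds × likelihood ratio, so prior odds = posterior odds ÷ LR.
Posterior odds = 0.901/(1−0.901) = 9.1010. LR = 0.74/0.18 = 4.1111.
Prior odds = 9.1010/4.1111 = 2.2138, so P(A) = 2.2138/(1+2.2138) ≈ 0.69.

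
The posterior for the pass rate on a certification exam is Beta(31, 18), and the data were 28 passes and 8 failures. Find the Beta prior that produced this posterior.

Beta(3, 10)

Beta is conjugate to the binomial likelihood: posterior = Beta(a+s, b+f).
So a = 31 − 28 = 3 and b = 18 − 8 = 10.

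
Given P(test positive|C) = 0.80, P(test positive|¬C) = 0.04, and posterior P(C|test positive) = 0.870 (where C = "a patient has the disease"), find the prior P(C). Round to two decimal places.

Bayes' rule in odds form gives O(C|E) = O(C)·[P(E|C)/P(E|¬C)], hence O(C) = O(C|E)/LR.
Posterior odds = 0.870/(1−0.870) = 6.6923. LR = 0.80/0.04 = 20.0000.
Prior odds = 6.6923/20.0000 = 0.3346, so P(C) = 0.3346/(1+0.3346) ≈ 0.25.

P(C) = 0.25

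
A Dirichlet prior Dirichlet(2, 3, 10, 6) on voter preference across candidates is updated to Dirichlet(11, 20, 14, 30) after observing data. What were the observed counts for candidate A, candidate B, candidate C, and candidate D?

For a Dirichlet(α) prior with multinomial counts c, the posterior is Dirichlet(α + c) componentwise.
Counts are posterior − prior componentwise: 11−2=9, 20−3=17, 14−10=4, 30−6=24.

counts (9, 17, 4, 24)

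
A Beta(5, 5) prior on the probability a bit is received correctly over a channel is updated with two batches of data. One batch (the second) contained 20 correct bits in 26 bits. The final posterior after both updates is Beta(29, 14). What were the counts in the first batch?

4 correct bits and 3 errors

Because Beta–binomial updating is additive in the counts, the combined data contributed (α_post−α_prior, β_post−β_prior) successes and failures.
Total across both batches: 29−5=24 correct bits, 14−5=9 errors.
Subtract the second batch: 24−20=4 correct bits and 9−6=3 errors.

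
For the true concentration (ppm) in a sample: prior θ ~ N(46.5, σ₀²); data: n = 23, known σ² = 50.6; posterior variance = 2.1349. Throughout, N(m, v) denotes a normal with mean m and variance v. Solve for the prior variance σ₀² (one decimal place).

Posterior precision equals prior precision plus data precision: 1/σ_n² = 1/σ₀² + n/σ².
So 1/σ₀² = 1/2.1349 − 23/50.6 = 0.468406 − 0.454545 = 0.013861.
Hence σ₀² = 1/0.013861 ≈ 72.1.

σ₀² = 72.1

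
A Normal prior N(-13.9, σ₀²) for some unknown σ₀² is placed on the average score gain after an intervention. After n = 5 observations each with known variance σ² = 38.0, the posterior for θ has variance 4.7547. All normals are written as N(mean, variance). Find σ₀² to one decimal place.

σ₀² = 12.7

Posterior precision equals prior precision plus data precision: 1/σ_n² = 1/σ₀² + n/σ².
So 1/σ₀² = 1/4.7547 − 5/38.0 = 0.210318 − 0.131579 = 0.078739.
Hence σ₀² = 1/0.078739 ≈ 12.7.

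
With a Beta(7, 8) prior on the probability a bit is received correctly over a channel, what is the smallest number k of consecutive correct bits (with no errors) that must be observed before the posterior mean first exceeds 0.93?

k = 100

After k correct bits and 0 errors the posterior is Beta(7+k, 8), with mean (7+k)/(7+8+k).
Set (7+k)/(15+k) > 0.93 and solve: k > (0.93·15 − 7)/(1 − 0.93) = 99.286.
The smallest integer exceeding 99.286 is 100.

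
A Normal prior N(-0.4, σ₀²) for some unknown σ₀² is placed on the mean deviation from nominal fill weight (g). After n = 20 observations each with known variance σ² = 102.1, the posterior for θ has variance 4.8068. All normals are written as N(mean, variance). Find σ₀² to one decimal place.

Posterior precision equals prior precision plus data precision: 1/σ_n² = 1/σ₀² + n/σ².
So 1/σ₀² = 1/4.8068 − 20/102.1 = 0.208039 − 0.195886 = 0.012153.
Hence σ₀² = 1/0.012153 ≈ 82.3.

σ₀² = 82.3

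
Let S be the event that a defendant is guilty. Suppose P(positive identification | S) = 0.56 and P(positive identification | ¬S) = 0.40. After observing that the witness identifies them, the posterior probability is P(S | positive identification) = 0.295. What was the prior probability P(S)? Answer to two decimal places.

P(S) = 0.23

Bayes' rule in odds form gives O(S|E) = O(S)·[P(E|S)/P(E|¬S)], hence O(S) = O(S|E)/LR.
Posterior odds = 0.295/(1−0.295) = 0.4184. LR = 0.56/0.40 = 1.4000.
Prior odds = 0.4184/1.4000 = 0.2989, so P(S) = 0.2989/(1+0.2989) ≈ 0.23.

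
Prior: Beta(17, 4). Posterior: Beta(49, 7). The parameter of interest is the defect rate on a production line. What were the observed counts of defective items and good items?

A Beta(a, b) prior with s successes and f failures in binomial data gives a Beta(a+s, b+f) posterior.
Match parameters: s=49−17=32, f=7−4=3.

32 defective items and 3 good items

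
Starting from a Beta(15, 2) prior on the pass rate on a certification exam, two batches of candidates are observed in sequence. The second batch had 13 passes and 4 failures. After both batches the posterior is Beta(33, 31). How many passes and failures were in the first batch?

5 passes and 25 failures

Sequential conjugate updates are equivalent to a single update on the pooled data, so total successes = posterior α − prior α and total failures = posterior β − prior β.
Total across both batches: 33−15=18 passes, 31−2=29 failures.
Subtract the second batch: 18−13=5 passes and 29−4=25 failures.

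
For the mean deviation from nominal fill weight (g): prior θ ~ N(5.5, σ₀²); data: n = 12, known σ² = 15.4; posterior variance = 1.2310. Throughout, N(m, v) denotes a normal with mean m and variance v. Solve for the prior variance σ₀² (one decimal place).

For the Normal–Normal model with known σ², precisions add: τ_n = τ₀ + n/σ².
So 1/σ₀² = 1/1.2310 − 12/15.4 = 0.812348 − 0.779221 = 0.033127.
Hence σ₀² = 1/0.033127 ≈ 30.2.

σ₀² = 30.2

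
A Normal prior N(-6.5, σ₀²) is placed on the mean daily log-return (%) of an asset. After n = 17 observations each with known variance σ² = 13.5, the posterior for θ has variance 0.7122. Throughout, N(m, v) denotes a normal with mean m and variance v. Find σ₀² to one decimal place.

σ₀² = 6.9

For the Normal–Normal model with known σ², precisions add: τ_n = τ₀ + n/σ².
So 1/σ₀² = 1/0.7122 − 17/13.5 = 1.404100 − 1.259259 = 0.144841.
Hence σ₀² = 1/0.144841 ≈ 6.9.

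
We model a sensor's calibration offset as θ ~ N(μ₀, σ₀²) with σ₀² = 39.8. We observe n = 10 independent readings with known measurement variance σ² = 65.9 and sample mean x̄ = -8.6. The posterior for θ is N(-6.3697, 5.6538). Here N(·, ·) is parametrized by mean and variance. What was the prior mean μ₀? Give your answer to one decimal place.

μ₀ = 7.1

The posterior mean is a precision-weighted average: μ_n = (τ₀μ₀ + τ_data·x̄)/(τ₀+τ_data), with τ₀=1/σ₀² and τ_data=n/σ².
Here τ₀ = 1/39.8 = 0.025126 and τ_data = 10/65.9 = 0.151745, so τ_n = 0.176871.
Rearranging for μ₀: μ₀ = (μ_n·τ_n − τ_data·x̄)/τ₀ = (-6.3697·0.176871 − 0.151745·-8.6) / 0.025126 = 0.178392/0.025126 ≈ 7.1.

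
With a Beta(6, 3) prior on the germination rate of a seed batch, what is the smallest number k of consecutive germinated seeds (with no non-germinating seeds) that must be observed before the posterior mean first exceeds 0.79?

k = 6

After k germinated seeds and 0 non-germinating seeds the posterior is Beta(6+k, 3), with mean (6+k)/(6+3+k).
Set (6+k)/(9+k) > 0.79 and solve: k > (0.79·9 − 6)/(1 − 0.79) = 5.286.
The smallest integer exceeding 5.286 is 6.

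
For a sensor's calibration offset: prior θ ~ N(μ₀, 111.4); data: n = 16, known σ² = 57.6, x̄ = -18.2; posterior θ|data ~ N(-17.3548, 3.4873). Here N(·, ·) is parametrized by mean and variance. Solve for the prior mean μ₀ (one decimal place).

The posterior mean is a precision-weighted average: μ_n = (τ₀μ₀ + τ_data·x̄)/(τ₀+τ_data), with τ₀=1/σ₀² and τ_data=n/σ².
Here τ₀ = 1/111.4 = 0.008977 and τ_data = 16/57.6 = 0.277778, so τ_n = 0.286755.
Rearranging for μ₀: μ₀ = (μ_n·τ_n − τ_data·x̄)/τ₀ = (-17.3548·0.286755 − 0.277778·-18.2) / 0.008977 = 0.078984/0.008977 ≈ 8.8.

μ₀ = 8.8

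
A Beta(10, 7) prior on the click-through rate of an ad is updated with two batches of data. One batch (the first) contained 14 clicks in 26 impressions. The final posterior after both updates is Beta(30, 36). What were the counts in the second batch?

Sequential conjugate updates are equivalent to a single update on the pooled data, so total successes = posterior α − prior α and total failures = posterior β − prior β.
Total across both batches: 30−10=20 clicks, 36−7=29 non-clicks.
Subtract the first batch: 20−14=6 clicks and 29−12=17 non-clicks.

6 clicks and 17 non-clicks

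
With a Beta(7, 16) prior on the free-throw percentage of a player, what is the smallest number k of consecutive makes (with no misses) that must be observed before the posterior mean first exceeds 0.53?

After k makes and 0 misses the posterior is Beta(7+k, 16), with mean (7+k)/(7+16+k).
Set (7+k)/(23+k) > 0.53 and solve: k > (0.53·23 − 7)/(1 − 0.53) = 11.043.
The smallest integer exceeding 11.043 is 12.

k = 12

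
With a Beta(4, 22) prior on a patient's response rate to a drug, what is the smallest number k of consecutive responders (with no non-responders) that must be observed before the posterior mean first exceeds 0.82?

After k responders and 0 non-responders the posterior is Beta(4+k, 22), with mean (4+k)/(4+22+k).
Set (4+k)/(26+k) > 0.82 and solve: k > (0.82·26 − 4)/(1 − 0.82) = 96.222.
The smallest integer exceeding 96.222 is 97.

k = 97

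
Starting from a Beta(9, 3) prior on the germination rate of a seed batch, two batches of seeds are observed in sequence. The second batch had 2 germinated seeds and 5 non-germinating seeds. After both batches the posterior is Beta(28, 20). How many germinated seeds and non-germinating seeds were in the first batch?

17 germinated seeds and 12 non-germinating seeds

Because Beta–binomial updating is additive in the counts, the combined data contributed (α_post−α_prior, β_post−β_prior) successes and failures.
Total across both batches: 28−9=19 germinated seeds, 20−3=17 non-germinating seeds.
Subtract the second batch: 19−2=17 germinated seeds and 17−5=12 non-germinating seeds.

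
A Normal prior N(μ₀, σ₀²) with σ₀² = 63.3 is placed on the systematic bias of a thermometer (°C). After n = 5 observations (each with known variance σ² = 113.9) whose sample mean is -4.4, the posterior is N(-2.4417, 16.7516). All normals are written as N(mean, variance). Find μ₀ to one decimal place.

μ₀ = 3.0

The posterior mean is a precision-weighted average: μ_n = (τ₀μ₀ + τ_data·x̄)/(τ₀+τ_data), with τ₀=1/σ₀² and τ_data=n/σ².
Here τ₀ = 1/63.3 = 0.015798 and τ_data = 5/113.9 = 0.043898, so τ_n = 0.059696.
Rearranging for μ₀: μ₀ = (μ_n·τ_n − τ_data·x̄)/τ₀ = (-2.4417·0.059696 − 0.043898·-4.4) / 0.015798 = 0.047391/0.015798 ≈ 3.0.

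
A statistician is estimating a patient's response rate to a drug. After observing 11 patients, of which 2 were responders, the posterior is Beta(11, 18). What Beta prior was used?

Under Beta–binomial conjugacy the posterior parameters are (a+s, b+f).
So a = 11 − 2 = 9 and b = 18 − 9 = 9.

Beta(9, 9)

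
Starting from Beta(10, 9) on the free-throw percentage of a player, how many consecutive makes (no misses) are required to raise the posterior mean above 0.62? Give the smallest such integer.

After k makes and 0 misses the posterior is Beta(10+k, 9), with mean (10+k)/(10+9+k).
Set (10+k)/(19+k) > 0.62 and solve: k > (0.62·19 − 10)/(1 − 0.62) = 4.684.
The smallest integer exceeding 4.684 is 5.

k = 5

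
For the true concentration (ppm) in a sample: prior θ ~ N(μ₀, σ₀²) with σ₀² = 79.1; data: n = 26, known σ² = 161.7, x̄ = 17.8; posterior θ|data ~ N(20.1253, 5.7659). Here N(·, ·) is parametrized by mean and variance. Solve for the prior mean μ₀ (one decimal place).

μ₀ = 49.7

The posterior mean is a precision-weighted average: μ_n = (τ₀μ₀ + τ_data·x̄)/(τ₀+τ_data), with τ₀=1/σ₀² and τ_data=n/σ².
Here τ₀ = 1/79.1 = 0.012642 and τ_data = 26/161.7 = 0.160792, so τ_n = 0.173434.
Rearranging for μ₀: μ₀ = (μ_n·τ_n − τ_data·x̄)/τ₀ = (20.1253·0.173434 − 0.160792·17.8) / 0.012642 = 0.628314/0.012642 ≈ 49.7.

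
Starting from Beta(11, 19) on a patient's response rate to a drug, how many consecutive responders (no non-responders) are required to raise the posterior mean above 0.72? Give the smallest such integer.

k = 38

After k responders and 0 non-responders the posterior is Beta(11+k, 19), with mean (11+k)/(11+19+k).
Set (11+k)/(30+k) > 0.72 and solve: k > (0.72·30 − 11)/(1 − 0.72) = 37.857.
The smallest integer exceeding 37.857 is 38, and checking k=38: (49)/(68) = 0.7206 > 0.72.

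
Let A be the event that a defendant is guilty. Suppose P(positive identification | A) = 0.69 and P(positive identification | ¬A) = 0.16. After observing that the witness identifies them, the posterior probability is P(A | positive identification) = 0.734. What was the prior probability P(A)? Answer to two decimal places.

Bayes' rule in odds form gives O(A|E) = O(A)·[P(E|A)/P(E|¬A)], hence O(A) = O(A|E)/LR.
Posterior odds = 0.734/(1−0.734) = 2.7594. LR = 0.69/0.16 = 4.3125.
Prior odds = 2.7594/4.3125 = 0.6399, so P(A) = 0.6399/(1+0.6399) ≈ 0.39.

P(A) = 0.39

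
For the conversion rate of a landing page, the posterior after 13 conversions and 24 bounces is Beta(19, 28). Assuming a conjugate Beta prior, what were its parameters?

Beta(6, 4)

Beta is conjugate to the binomial likelihood: posterior = Beta(α+s, β+f).
Subtract the data counts: 19−13=6, 28−24=4.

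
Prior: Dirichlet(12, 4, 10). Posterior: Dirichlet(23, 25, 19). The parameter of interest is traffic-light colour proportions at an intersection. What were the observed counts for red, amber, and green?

For a Dirichlet(α) prior with multinomial counts c, the posterior is Dirichlet(α + c) componentwise.
Counts are posterior − prior componentwise: 23−12=11, 25−4=21, 19−10=9.

counts (11, 21, 9)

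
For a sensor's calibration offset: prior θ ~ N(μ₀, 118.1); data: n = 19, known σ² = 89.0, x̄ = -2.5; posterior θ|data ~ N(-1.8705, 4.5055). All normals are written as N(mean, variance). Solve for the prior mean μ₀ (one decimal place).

With known observation variance, the Normal–Normal posterior has precision τ_n = τ₀ + n/σ² and mean μ_n = (τ₀μ₀ + (n/σ²)x̄)/τ_n.
Here τ₀ = 1/118.1 = 0.008467 and τ_data = 19/89.0 = 0.213483, so τ_n = 0.221950.
Rearranging for μ₀: μ₀ = (μ_n·τ_n − τ_data·x̄)/τ₀ = (-1.8705·0.221950 − 0.213483·-2.5) / 0.008467 = 0.118550/0.008467 ≈ 14.0.

μ₀ = 14.0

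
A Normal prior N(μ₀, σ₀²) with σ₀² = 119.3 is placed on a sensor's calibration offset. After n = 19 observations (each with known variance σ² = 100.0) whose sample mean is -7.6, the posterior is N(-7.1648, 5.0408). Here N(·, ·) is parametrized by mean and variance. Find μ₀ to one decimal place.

With known observation variance, the Normal–Normal posterior has precision τ_n = τ₀ + n/σ² and mean μ_n = (τ₀μ₀ + (n/σ²)x̄)/τ_n.
Here τ₀ = 1/119.3 = 0.008382 and τ_data = 19/100.0 = 0.190000, so τ_n = 0.198382.
Rearranging for μ₀: μ₀ = (μ_n·τ_n − τ_data·x̄)/τ₀ = (-7.1648·0.198382 − 0.190000·-7.6) / 0.008382 = 0.022633/0.008382 ≈ 2.7.

μ₀ = 2.7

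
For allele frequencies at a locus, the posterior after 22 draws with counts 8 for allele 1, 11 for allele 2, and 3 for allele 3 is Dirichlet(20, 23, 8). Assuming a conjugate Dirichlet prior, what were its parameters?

Dirichlet(12, 12, 5)

For a Dirichlet(α) prior with multinomial counts c, the posterior is Dirichlet(α + c) componentwise.
Subtract each count from the matching posterior parameter: 20−8=12, 23−11=12, 8−3=5.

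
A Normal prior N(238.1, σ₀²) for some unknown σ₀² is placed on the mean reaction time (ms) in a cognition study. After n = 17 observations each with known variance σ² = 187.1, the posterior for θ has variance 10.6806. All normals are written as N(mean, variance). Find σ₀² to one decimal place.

Posterior precision equals prior precision plus data precision: 1/σ_n² = 1/σ₀² + n/σ².
So 1/σ₀² = 1/10.6806 − 17/187.1 = 0.093628 − 0.090861 = 0.002767.
Hence σ₀² = 1/0.002767 ≈ 361.4.

σ₀² = 361.4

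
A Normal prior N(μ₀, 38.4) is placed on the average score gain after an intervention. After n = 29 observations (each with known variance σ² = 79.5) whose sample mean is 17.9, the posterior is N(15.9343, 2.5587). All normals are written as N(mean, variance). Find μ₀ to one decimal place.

μ₀ = -11.6

With known observation variance, the Normal–Normal posterior has precision τ_n = τ₀ + n/σ² and mean μ_n = (τ₀μ₀ + (n/σ²)x̄)/τ_n.
Here τ₀ = 1/38.4 = 0.026042 and τ_data = 29/79.5 = 0.364780, so τ_n = 0.390822.
Rearranging for μ₀: μ₀ = (μ_n·τ_n − τ_data·x̄)/τ₀ = (15.9343·0.390822 − 0.364780·17.9) / 0.026042 = -0.302087/0.026042 ≈ -11.6.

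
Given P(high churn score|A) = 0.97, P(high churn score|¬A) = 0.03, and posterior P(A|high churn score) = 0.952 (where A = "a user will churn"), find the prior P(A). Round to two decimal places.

P(A) = 0.38

In odds form, posterior odds = prior odds × likelihood ratio, so prior odds = posterior odds ÷ LR.
Posterior odds = 0.952/(1−0.952) = 19.8333. LR = 0.97/0.03 = 32.3333.
Prior odds = 19.8333/32.3333 = 0.6134, so P(A) = 0.6134/(1+0.6134) ≈ 0.38.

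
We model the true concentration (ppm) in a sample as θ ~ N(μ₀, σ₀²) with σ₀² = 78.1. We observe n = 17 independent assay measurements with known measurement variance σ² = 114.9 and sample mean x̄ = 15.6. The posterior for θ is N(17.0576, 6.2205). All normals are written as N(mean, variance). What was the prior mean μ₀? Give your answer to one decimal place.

μ₀ = 33.9

With known observation variance, the Normal–Normal posterior has precision τ_n = τ₀ + n/σ² and mean μ_n = (τ₀μ₀ + (n/σ²)x̄)/τ_n.
Here τ₀ = 1/78.1 = 0.012804 and τ_data = 17/114.9 = 0.147955, so τ_n = 0.160759.
Rearranging for μ₀: μ₀ = (μ_n·τ_n − τ_data·x̄)/τ₀ = (17.0576·0.160759 − 0.147955·15.6) / 0.012804 = 0.434065/0.012804 ≈ 33.9.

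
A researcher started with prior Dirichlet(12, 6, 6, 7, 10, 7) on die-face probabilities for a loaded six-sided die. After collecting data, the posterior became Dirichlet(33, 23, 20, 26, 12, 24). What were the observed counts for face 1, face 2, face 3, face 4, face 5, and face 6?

For a Dirichlet(α) prior with multinomial counts c, the posterior is Dirichlet(α + c) componentwise.
Counts are posterior − prior componentwise: 33−12=21, 23−6=17, 20−6=14, 26−7=19, 12−10=2, 24−7=17.

counts (21, 17, 14, 19, 2, 17)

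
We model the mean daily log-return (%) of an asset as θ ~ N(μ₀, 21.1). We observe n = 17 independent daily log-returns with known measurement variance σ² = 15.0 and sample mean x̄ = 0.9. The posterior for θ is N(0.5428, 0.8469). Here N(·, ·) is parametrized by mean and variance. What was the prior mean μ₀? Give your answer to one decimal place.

With known observation variance, the Normal–Normal posterior has precision τ_n = τ₀ + n/σ² and mean μ_n = (τ₀μ₀ + (n/σ²)x̄)/τ_n.
Here τ₀ = 1/21.1 = 0.047393 and τ_data = 17/15.0 = 1.133333, so τ_n = 1.180726.
Rearranging for μ₀: μ₀ = (μ_n·τ_n − τ_data·x̄)/τ₀ = (0.5428·1.180726 − 1.133333·0.9) / 0.047393 = -0.379102/0.047393 ≈ -8.0.

μ₀ = -8.0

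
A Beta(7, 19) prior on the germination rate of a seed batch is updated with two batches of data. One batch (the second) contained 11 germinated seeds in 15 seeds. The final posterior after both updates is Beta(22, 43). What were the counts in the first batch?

4 germinated seeds and 20 non-germinating seeds

Because Beta–binomial updating is additive in the counts, the combined data contributed (α_post−α_prior, β_post−β_prior) successes and failures.
Total across both batches: 22−7=15 germinated seeds, 43−19=24 non-germinating seeds.
Subtract the second batch: 15−11=4 germinated seeds and 24−4=20 non-germinating seeds.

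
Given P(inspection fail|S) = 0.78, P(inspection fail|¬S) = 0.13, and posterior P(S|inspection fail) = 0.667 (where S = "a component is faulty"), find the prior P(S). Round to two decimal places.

Bayes' rule in odds form gives O(S|E) = O(S)·[P(E|S)/P(E|¬S)], hence O(S) = O(S|E)/LR.
Posterior odds = 0.667/(1−0.667) = 2.0030. LR = 0.78/0.13 = 6.0000.
Prior odds = 2.0030/6.0000 = 0.3338, so P(S) = 0.3338/(1+0.3338) ≈ 0.25.

P(S) = 0.25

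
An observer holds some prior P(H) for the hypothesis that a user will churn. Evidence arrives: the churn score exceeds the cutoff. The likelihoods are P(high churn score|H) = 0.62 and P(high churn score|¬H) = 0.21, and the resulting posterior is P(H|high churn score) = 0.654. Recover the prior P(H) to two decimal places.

P(H) = 0.39

Bayes' rule in odds form gives O(H|E) = O(H)·[P(E|H)/P(E|¬H)], hence O(H) = O(H|E)/LR.
Posterior odds = 0.654/(1−0.654) = 1.8902. LR = 0.62/0.21 = 2.9524.
Prior odds = 1.8902/2.9524 = 0.6402, so P(H) = 0.6402/(1+0.6402) ≈ 0.39.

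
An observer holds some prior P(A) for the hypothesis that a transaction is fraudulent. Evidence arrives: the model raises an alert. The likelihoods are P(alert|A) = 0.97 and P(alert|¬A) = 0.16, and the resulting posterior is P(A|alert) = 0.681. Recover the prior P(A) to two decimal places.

P(A) = 0.26

In odds form, posterior odds = prior odds × likelihood ratio, so prior odds = posterior odds ÷ LR.
Posterior odds = 0.681/(1−0.681) = 2.1348. LR = 0.97/0.16 = 6.0625.
Prior odds = 2.1348/6.0625 = 0.3521, so P(A) = 0.3521/(1+0.3521) ≈ 0.26.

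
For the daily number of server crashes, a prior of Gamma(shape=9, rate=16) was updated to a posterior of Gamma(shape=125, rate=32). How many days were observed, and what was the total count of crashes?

A Gamma(α, β) prior (rate parametrization) on a Poisson rate with n observations summing to S gives posterior Gamma(α+S, β+n).
Matching: Σxᵢ = 125 − 9 = 116 and n = 32 − 16 = 16.

n = 16 days with total 116 crashes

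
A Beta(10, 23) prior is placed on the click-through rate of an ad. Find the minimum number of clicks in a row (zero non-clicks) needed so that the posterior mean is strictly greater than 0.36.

k = 3

After k clicks and 0 non-clicks the posterior is Beta(10+k, 23), with mean (10+k)/(10+23+k).
Set (10+k)/(33+k) > 0.36 and solve: k > (0.36·33 − 10)/(1 − 0.36) = 2.938.
The smallest integer exceeding 2.938 is 3.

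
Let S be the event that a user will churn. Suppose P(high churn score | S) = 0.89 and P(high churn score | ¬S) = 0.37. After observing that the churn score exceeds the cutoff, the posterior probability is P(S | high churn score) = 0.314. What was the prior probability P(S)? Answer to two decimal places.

P(S) = 0.16

In odds form, posterior odds = prior odds × likelihood ratio, so prior odds = posterior odds ÷ LR.
Posterior odds = 0.314/(1−0.314) = 0.4577. LR = 0.89/0.37 = 2.4054.
Prior odds = 0.4577/2.4054 = 0.1903, so P(S) = 0.1903/(1+0.1903) ≈ 0.16.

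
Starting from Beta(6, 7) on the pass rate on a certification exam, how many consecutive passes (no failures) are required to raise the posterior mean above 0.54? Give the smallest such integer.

After k passes and 0 failures the posterior is Beta(6+k, 7), with mean (6+k)/(6+7+k).
Set (6+k)/(13+k) > 0.54 and solve: k > (0.54·13 − 6)/(1 − 0.54) = 2.217.
The smallest integer exceeding 2.217 is 3, and checking k=3: (9)/(16) = 0.5625 > 0.54.

k = 3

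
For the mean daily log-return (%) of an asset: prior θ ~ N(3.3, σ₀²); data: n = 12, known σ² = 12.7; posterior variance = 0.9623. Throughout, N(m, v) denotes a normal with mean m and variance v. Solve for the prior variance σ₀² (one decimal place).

σ₀² = 10.6

For the Normal–Normal model with known σ², precisions add: τ_n = τ₀ + n/σ².
So 1/σ₀² = 1/0.9623 − 12/12.7 = 1.039177 − 0.944882 = 0.094295.
Hence σ₀² = 1/0.094295 ≈ 10.6.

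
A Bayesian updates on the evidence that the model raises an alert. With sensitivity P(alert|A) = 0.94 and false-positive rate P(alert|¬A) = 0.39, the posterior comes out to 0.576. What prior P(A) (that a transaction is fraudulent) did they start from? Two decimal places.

Bayes' rule in odds form gives O(A|E) = O(A)·[P(E|A)/P(E|¬A)], hence O(A) = O(A|E)/LR.
Posterior odds = 0.576/(1−0.576) = 1.3585. LR = 0.94/0.39 = 2.4103.
Prior odds = 1.3585/2.4103 = 0.5636, so P(A) = 0.5636/(1+0.5636) ≈ 0.36.

P(A) = 0.36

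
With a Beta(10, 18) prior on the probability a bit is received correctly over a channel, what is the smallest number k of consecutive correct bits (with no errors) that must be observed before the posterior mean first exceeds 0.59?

After k correct bits and 0 errors the posterior is Beta(10+k, 18), with mean (10+k)/(10+18+k).
Set (10+k)/(28+k) > 0.59 and solve: k > (0.59·28 − 10)/(1 − 0.59) = 15.902.
The smallest integer exceeding 15.902 is 16.

k = 16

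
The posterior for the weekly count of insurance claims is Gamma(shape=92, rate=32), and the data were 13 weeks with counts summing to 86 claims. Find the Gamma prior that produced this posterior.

Gamma(shape=6, rate=19)

Gamma–Poisson conjugacy: posterior shape = α + Σxᵢ, posterior rate = β + n.
So α = 92 − 86 = 6 and β = 32 − 13 = 19.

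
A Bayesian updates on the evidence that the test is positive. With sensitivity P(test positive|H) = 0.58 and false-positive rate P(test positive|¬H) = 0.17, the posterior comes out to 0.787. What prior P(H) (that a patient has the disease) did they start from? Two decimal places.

Bayes' rule in odds form gives O(H|E) = O(H)·[P(E|H)/P(E|¬H)], hence O(H) = O(H|E)/LR.
Posterior odds = 0.787/(1−0.787) = 3.6948. LR = 0.58/0.17 = 3.4118.
Prior odds = 3.6948/3.4118 = 1.0829, so P(H) = 1.0829/(1+1.0829) ≈ 0.52.

P(H) = 0.52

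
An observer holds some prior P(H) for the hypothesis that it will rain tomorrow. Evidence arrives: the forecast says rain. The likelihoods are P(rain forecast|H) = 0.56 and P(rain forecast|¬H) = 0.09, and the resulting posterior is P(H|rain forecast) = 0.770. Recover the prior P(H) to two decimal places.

Bayes' rule in odds form gives O(H|E) = O(H)·[P(E|H)/P(E|¬H)], hence O(H) = O(H|E)/LR.
Posterior odds = 0.770/(1−0.770) = 3.3478. LR = 0.56/0.09 = 6.2222.
Prior odds = 3.3478/6.2222 = 0.5380, so P(H) = 0.5380/(1+0.5380) ≈ 0.35.

P(H) = 0.35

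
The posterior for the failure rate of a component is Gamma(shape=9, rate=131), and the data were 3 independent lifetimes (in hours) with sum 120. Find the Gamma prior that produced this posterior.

Gamma(shape=6, rate=11)

Gamma–exponential conjugacy: posterior shape = α + n, posterior rate = β + Σtᵢ.
So α = 9 − 3 = 6 and β = 131 − 120 = 11.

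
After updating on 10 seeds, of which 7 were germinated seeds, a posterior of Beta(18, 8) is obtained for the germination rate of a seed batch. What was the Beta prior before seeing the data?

Beta(11, 5)

Beta is conjugate to the binomial likelihood: posterior = Beta(α+s, β+f).
Subtract the data counts: 18−7=11, 8−3=5.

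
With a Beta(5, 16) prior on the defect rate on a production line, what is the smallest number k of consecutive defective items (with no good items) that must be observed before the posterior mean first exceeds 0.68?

k = 30

After k defective items and 0 good items the posterior is Beta(5+k, 16), with mean (5+k)/(5+16+k).
Set (5+k)/(21+k) > 0.68 and solve: k > (0.68·21 − 5)/(1 − 0.68) = 29.000.
The smallest integer exceeding 29.000 is 30, and checking k=30: (35)/(51) = 0.6863 > 0.68.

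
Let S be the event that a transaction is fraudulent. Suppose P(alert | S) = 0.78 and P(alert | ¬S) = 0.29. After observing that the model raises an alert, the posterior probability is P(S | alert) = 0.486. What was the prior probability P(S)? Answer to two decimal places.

P(S) = 0.26

Bayes' rule in odds form gives O(S|E) = O(S)·[P(E|S)/P(E|¬S)], hence O(S) = O(S|E)/LR.
Posterior odds = 0.486/(1−0.486) = 0.9455. LR = 0.78/0.29 = 2.6897.
Prior odds = 0.9455/2.6897 = 0.3515, so P(S) = 0.3515/(1+0.3515) ≈ 0.26.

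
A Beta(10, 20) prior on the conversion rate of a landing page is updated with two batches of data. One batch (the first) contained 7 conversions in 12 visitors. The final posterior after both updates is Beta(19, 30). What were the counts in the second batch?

2 conversions and 5 bounces

Sequential conjugate updates are equivalent to a single update on the pooled data, so total successes = posterior α − prior α and total failures = posterior β − prior β.
Total across both batches: 19−10=9 conversions, 30−20=10 bounces.
Subtract the first batch: 9−7=2 conversions and 10−5=5 bounces.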